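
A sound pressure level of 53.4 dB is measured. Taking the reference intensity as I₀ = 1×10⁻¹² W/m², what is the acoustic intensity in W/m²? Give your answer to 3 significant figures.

I = I₀·10^(L/10) = 10⁻¹² × 10^(53.4/10) = 10^(-6.660).

2.19e-07 W/m²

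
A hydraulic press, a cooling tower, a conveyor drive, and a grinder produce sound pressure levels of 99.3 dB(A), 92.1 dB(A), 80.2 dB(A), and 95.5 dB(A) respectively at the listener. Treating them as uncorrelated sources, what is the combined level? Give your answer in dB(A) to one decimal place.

101.4 dB(A)

Incoherent sources combine by intensity addition: L_total = 10·log₁₀(Σ 10^(L_i/10)).
Σ 10^(L/10) = 10^(99.3/10) + 10^(92.1/10) + 10^(80.2/10) + 10^(95.5/10) = 1.379e+10.
L_total = 10·log₁₀(1.379e+10) = 101.39 dB(A).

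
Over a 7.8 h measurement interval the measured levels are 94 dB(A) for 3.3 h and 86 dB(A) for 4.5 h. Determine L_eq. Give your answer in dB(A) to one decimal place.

The energy average is taken in the linear domain: L_eq = 10·log₁₀[(Σ tᵢ·10^(Lᵢ/10))/T], T = 7.8 h.
Σ tᵢ·10^(Lᵢ/10) = 3.3·10^(94/10) + 4.5·10^(86/10) = 1.008e+10.
L_eq = 10·log₁₀(1.008e+10/7.8) = 91.11 dB(A).

91.1 dB(A)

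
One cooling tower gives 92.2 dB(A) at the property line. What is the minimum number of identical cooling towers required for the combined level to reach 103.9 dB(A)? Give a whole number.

The shortfall is 103.9 − 92.2 = 11.7 dB, and N units add 10·log₁₀ N, so need 10·log₁₀ N ≥ 11.7.
N ≥ 10^(11.7/10) = 14.791, so N = 15.

15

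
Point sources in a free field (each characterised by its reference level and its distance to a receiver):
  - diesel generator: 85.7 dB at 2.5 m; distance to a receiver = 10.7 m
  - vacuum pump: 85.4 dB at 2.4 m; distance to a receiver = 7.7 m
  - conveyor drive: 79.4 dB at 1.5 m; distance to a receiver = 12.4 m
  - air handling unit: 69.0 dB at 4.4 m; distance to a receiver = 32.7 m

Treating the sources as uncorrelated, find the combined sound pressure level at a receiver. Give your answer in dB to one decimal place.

77.4 dB

Propagate each source to the receiver with L = L_ref − 20·log₁₀(r/r_ref), then add intensities.
diesel generator: 85.7 − 20·log₁₀(10.7/2.5) = 85.7 − 12.63 = 73.07 dB.
vacuum pump: 85.4 − 20·log₁₀(7.7/2.4) = 85.4 − 10.13 = 75.27 dB.
conveyor drive: 79.4 − 20·log₁₀(12.4/1.5) = 79.4 − 18.35 = 61.05 dB.
air handling unit: 69.0 − 20·log₁₀(32.7/4.4) = 69.0 − 17.42 = 51.58 dB.
Σ 10^(L/10) = 5.539e+07 → L_total = 10·log₁₀(5.539e+07) = 77.43 dB.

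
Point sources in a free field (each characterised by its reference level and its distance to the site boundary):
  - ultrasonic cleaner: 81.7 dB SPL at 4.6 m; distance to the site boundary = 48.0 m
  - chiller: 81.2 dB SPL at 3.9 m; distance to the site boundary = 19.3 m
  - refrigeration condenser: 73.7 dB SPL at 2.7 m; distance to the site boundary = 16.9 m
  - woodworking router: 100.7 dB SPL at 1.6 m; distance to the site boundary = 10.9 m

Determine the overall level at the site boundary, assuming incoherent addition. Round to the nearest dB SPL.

First find each source's level at the receiver (point-source: −20·log₁₀(r/r_ref)), then combine on an intensity basis.
ultrasonic cleaner: 81.7 − 20·log₁₀(48.0/4.6) = 81.7 − 20.37 = 61.33 dB SPL.
chiller: 81.2 − 20·log₁₀(19.3/3.9) = 81.2 − 13.89 = 67.31 dB SPL.
refrigeration condenser: 73.7 − 20·log₁₀(16.9/2.7) = 73.7 − 15.93 = 57.77 dB SPL.
woodworking router: 100.7 − 20·log₁₀(10.9/1.6) = 100.7 − 16.67 = 84.03 dB SPL.
Σ 10^(L/10) = 2.605e+08 → L_total = 10·log₁₀(2.605e+08) = 84.16 dB SPL.

84 dB SPL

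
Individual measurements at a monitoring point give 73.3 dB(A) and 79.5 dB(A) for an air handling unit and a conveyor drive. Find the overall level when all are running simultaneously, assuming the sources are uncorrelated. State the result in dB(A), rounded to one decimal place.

80.4 dB(A)

For uncorrelated sources the intensities add, so convert each level to linear form, sum, and take 10·log₁₀ of the total.
Σ 10^(L/10) = 10^(73.3/10) + 10^(79.5/10) = 1.105e+08.
L_total = 10·log₁₀(1.105e+08) = 80.43 dB(A).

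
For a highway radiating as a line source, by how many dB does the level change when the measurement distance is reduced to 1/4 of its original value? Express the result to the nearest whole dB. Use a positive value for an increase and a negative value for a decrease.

A line source loses 3 dB per doubling of distance; generally ΔL = −10·log₁₀(r₂/r₁).
ΔL = −10·log₁₀(0.25) = +6.02 dB.

+6 dB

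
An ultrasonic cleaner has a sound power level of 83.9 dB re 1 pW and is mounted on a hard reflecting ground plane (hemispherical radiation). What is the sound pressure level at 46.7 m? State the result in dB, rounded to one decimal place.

The power spreads over a hemisphere of area 2π·r², so L_p = L_w − 10·log₁₀(2π·r²).
2π·r² = 1.37e+04 m², 10·log₁₀ of that is 41.368 dB.
L_p = 83.9 − 41.368 = 42.53 dB.

42.5 dB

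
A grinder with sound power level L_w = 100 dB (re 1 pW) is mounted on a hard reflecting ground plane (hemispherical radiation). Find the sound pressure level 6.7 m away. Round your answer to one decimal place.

75.5 dB

Free-field hemispherical radiation: L_p = L_w − 10·log₁₀(2π·r²), r = 6.7 m.
2π·r² = 282.1 m², 10·log₁₀ of that is 24.503 dB.
L_p = 100 − 24.503 = 75.50 dB.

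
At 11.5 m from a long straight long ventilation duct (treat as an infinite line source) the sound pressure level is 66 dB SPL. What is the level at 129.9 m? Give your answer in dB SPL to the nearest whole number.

For a line source, L₂ = L₁ − 10·log₁₀(r₂/r₁).
L₂ = 66 − 10·log₁₀(129.9/11.5) = 66 − 10.529 = 55.47 dB SPL.

55 dB SPL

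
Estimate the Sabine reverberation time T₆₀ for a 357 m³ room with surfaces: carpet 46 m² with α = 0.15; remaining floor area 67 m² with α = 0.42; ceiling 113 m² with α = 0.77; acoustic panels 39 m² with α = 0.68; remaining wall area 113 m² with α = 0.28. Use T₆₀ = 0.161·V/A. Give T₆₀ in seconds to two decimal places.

Summing Sᵢαᵢ: 46·0.15 + 67·0.42 + 113·0.77 + 39·0.68 + 113·0.28 = 180.21 m².
T₆₀ = 0.161·V/A = 0.161·357/180.21 = 0.319 s.

0.32 s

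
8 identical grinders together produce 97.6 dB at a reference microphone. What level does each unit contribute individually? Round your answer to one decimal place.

Dividing the total intensity by 8 lowers the level by 10·log₁₀ 8 = 9.031 dB: L₁ = 97.6 − 9.031.

88.6 dB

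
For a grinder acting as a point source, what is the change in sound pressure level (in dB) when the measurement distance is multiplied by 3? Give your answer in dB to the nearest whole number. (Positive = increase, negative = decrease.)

-10 dB

Point-source spreading: ΔL = −20·log₁₀(r₂/r₁).
ΔL = −20·log₁₀(3) = -9.54 dB.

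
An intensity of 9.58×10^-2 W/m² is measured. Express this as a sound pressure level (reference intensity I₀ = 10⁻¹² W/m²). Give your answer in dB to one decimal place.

109.8 dB

L = 10·log₁₀(I/I₀) = 10·log₁₀(9.58×10^-2/10⁻¹²) = 10·log₁₀(9.58×10^10).
L = 10·(0.9814 + 10) = 109.81 dB.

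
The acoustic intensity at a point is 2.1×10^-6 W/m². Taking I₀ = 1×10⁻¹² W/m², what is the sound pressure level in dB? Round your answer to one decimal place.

63.2 dB

L = 10·log₁₀(I/I₀) = 10·log₁₀(2.1×10^-6/10⁻¹²) = 10·log₁₀(2.1×10^6).
L = 10·(0.3222 + 6) = 63.22 dB.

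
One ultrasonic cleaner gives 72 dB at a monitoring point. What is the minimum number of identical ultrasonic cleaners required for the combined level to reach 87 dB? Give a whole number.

Need L₁ + 10·log₁₀ N ≥ 87, i.e. log₁₀ N ≥ 1.50.
N ≥ 10^(15.0/10) = 31.623, so N = 32.

32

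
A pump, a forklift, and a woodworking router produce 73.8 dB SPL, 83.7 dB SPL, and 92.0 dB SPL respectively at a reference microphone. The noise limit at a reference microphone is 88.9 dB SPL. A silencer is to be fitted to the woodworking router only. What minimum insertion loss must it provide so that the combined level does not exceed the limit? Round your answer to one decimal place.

Everything except the woodworking router sums to 10^(73.8/10) + 10^(83.7/10) = 2.584e+08 in linear terms, 84.12 dB SPL.
The limit corresponds to 10^(88.9/10) = 7.762e+08; subtracting the fixed part leaves 5.178e+08 for the woodworking router, i.e. 87.14 dB SPL.
Required insertion loss = 92.0 − 87.14 = 4.86 dB.

4.9 dB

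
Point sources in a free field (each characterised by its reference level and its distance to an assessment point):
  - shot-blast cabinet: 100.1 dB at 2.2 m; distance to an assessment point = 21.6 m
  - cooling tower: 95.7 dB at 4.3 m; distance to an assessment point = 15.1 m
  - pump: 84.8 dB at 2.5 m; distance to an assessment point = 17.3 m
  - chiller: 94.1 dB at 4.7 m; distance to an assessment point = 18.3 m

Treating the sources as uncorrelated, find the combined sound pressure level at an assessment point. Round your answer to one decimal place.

87.7 dB

First find each source's level at the receiver (point-source: −20·log₁₀(r/r_ref)), then combine on an intensity basis.
shot-blast cabinet: 100.1 − 20·log₁₀(21.6/2.2) = 100.1 − 19.84 = 80.26 dB.
cooling tower: 95.7 − 20·log₁₀(15.1/4.3) = 95.7 − 10.91 = 84.79 dB.
pump: 84.8 − 20·log₁₀(17.3/2.5) = 84.8 − 16.80 = 68.00 dB.
chiller: 94.1 − 20·log₁₀(18.3/4.7) = 94.1 − 11.81 = 82.29 dB.
Σ 10^(L/10) = 5.833e+08 → L_total = 10·log₁₀(5.833e+08) = 87.66 dB.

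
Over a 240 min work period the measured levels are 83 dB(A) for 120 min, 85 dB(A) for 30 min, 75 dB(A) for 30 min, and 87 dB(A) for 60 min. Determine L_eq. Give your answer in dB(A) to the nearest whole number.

L_eq = 10·log₁₀[(1/T)·Σ tᵢ·10^(Lᵢ/10)] with T = 240 min.
Σ tᵢ·10^(Lᵢ/10) = 120·10^(83/10) + 30·10^(85/10) + 30·10^(75/10) + 60·10^(87/10) = 6.445e+10.
L_eq = 10·log₁₀(6.445e+10/240) = 84.29 dB(A).

84 dB(A)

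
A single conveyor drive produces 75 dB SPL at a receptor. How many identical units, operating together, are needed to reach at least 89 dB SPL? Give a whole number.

26

The shortfall is 89 − 75 = 14.0 dB, and N units add 10·log₁₀ N, so need 10·log₁₀ N ≥ 14.0.
N ≥ 10^(14.0/10) = 25.119, so N = 26.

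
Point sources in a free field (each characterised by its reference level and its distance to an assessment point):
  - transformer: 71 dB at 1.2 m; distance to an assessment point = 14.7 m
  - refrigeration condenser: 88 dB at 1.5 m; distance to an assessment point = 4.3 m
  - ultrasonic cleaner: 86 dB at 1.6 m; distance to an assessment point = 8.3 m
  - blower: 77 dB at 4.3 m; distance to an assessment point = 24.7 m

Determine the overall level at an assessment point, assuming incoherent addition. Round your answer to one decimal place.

79.7 dB

Propagate each source to the receiver with L = L_ref − 20·log₁₀(r/r_ref), then add intensities.
transformer: 71 − 20·log₁₀(14.7/1.2) = 71 − 21.76 = 49.24 dB.
refrigeration condenser: 88 − 20·log₁₀(4.3/1.5) = 88 − 9.15 = 78.85 dB.
ultrasonic cleaner: 86 − 20·log₁₀(8.3/1.6) = 86 − 14.30 = 71.70 dB.
blower: 77 − 20·log₁₀(24.7/4.3) = 77 − 15.18 = 61.82 dB.
Σ 10^(L/10) = 9.318e+07 → L_total = 10·log₁₀(9.318e+07) = 79.69 dB.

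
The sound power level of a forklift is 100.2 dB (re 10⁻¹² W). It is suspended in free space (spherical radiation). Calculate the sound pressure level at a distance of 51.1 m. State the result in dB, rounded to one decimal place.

55.0 dB

The power spreads over a sphere of area 4π·r², so L_p = L_w − 10·log₁₀(4π·r²).
4π·r² = 3.281e+04 m², 10·log₁₀ of that is 45.161 dB.
L_p = 100.2 − 45.161 = 55.04 dB.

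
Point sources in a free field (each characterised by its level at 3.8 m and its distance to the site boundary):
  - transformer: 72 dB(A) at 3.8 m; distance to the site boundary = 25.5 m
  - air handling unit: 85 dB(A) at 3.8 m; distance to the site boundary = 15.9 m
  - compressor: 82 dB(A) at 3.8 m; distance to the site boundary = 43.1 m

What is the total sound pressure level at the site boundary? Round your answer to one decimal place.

First find each source's level at the receiver (point-source: −20·log₁₀(r/r_ref)), then combine on an intensity basis.
transformer: 72 − 20·log₁₀(25.5/3.8) = 72 − 16.54 = 55.46 dB(A).
air handling unit: 85 − 20·log₁₀(15.9/3.8) = 85 − 12.43 = 72.57 dB(A).
compressor: 82 − 20·log₁₀(43.1/3.8) = 82 − 21.09 = 60.91 dB(A).
Σ 10^(L/10) = 1.965e+07 → L_total = 10·log₁₀(1.965e+07) = 72.93 dB(A).

72.9 dB(A)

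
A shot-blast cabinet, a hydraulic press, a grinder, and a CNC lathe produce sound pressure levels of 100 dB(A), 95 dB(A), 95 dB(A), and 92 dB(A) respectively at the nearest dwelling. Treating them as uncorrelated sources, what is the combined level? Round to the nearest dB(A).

For uncorrelated sources the intensities add, so convert each level to linear form, sum, and take 10·log₁₀ of the total.
Σ 10^(L/10) = 10^(100/10) + 10^(95/10) + 10^(95/10) + 10^(92/10) = 1.791e+10.
L_total = 10·log₁₀(1.791e+10) = 102.53 dB(A).

103 dB(A)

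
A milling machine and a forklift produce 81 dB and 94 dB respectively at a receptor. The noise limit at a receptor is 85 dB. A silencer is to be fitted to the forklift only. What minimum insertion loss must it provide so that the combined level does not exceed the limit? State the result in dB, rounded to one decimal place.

Fixed contribution from the other source: Σ 10^(L/10) = 10^(81/10) = 1.259e+08 (81.00 dB).
The limit corresponds to 10^(85/10) = 3.162e+08; subtracting the fixed part leaves 1.903e+08 for the forklift, i.e. 82.80 dB.
So the forklift must be reduced from 94 to 82.80 dB: IL = 11.20 dB.

11.2 dB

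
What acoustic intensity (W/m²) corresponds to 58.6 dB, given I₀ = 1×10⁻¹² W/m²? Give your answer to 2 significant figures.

I/I₀ = 10^(58.6/10) = 7.244e+05, so I = 7.244e+05 × 10⁻¹² W/m².

7.2e-07 W/m²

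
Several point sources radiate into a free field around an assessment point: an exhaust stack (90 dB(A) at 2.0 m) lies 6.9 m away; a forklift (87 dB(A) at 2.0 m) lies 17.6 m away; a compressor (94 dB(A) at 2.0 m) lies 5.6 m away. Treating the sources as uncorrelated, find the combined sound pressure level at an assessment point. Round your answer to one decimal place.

Apply inverse-square spreading to bring every level to the receiver, then sum 10^(L/10).
exhaust stack: 90 − 20·log₁₀(6.9/2.0) = 90 − 10.76 = 79.24 dB(A).
forklift: 87 − 20·log₁₀(17.6/2.0) = 87 − 18.89 = 68.11 dB(A).
compressor: 94 − 20·log₁₀(5.6/2.0) = 94 − 8.94 = 85.06 dB(A).
Σ 10^(L/10) = 4.109e+08 → L_total = 10·log₁₀(4.109e+08) = 86.14 dB(A).

86.1 dB(A)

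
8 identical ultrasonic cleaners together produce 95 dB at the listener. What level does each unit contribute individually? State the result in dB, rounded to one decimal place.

86.0 dB

Dividing the total intensity by 8 lowers the level by 10·log₁₀ 8 = 9.031 dB: L₁ = 95 − 9.031.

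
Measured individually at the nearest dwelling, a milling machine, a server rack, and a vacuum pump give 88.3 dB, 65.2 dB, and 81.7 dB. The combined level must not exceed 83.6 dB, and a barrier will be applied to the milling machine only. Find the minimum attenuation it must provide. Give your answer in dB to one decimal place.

9.4 dB

The untreated sources together contribute 10^(65.2/10) + 10^(81.7/10) = 1.512e+08, i.e. 81.80 dB.
The limit corresponds to 10^(83.6/10) = 2.291e+08; subtracting the fixed part leaves 7.786e+07 for the milling machine, i.e. 78.91 dB.
Required insertion loss = 88.3 − 78.91 = 9.39 dB.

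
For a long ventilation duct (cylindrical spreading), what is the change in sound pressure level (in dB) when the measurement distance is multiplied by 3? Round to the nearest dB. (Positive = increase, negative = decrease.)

-5 dB

A line source loses 3 dB per doubling of distance; generally ΔL = −10·log₁₀(r₂/r₁).
ΔL = −10·log₁₀(3) = -4.77 dB.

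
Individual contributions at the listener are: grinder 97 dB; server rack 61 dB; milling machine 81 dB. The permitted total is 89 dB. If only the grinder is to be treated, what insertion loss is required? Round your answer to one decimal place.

Fixed contribution from the other sources: Σ 10^(L/10) = 10^(61/10) + 10^(81/10) = 1.272e+08 (81.04 dB).
To meet 89 dB overall, the treated grinder may contribute at most 10^(89/10) − 1.272e+08 = 6.672e+08, i.e. 88.24 dB.
Required insertion loss = 97 − 88.24 = 8.76 dB.

8.8 dB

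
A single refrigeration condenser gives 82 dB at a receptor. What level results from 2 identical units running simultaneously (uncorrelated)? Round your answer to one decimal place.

85.0 dB

With 2 equal, uncorrelated contributions the intensity is 2× that of one unit, giving a rise of 10·log₁₀ 2.
L_total = 82 + 10·log₁₀(2) = 82 + 3.010 = 85.01 dB.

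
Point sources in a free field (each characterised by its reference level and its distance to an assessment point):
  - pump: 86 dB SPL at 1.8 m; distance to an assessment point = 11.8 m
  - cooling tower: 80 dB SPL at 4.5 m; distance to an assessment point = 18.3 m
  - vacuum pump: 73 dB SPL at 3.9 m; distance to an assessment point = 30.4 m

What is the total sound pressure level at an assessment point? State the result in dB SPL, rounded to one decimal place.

71.9 dB SPL

First find each source's level at the receiver (point-source: −20·log₁₀(r/r_ref)), then combine on an intensity basis.
pump: 86 − 20·log₁₀(11.8/1.8) = 86 − 16.33 = 69.67 dB SPL.
cooling tower: 80 − 20·log₁₀(18.3/4.5) = 80 − 12.18 = 67.82 dB SPL.
vacuum pump: 73 − 20·log₁₀(30.4/3.9) = 73 − 17.84 = 55.16 dB SPL.
Σ 10^(L/10) = 1.564e+07 → L_total = 10·log₁₀(1.564e+07) = 71.94 dB SPL.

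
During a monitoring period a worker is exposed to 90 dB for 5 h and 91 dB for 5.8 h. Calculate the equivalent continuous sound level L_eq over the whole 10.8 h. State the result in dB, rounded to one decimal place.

Weight each interval's intensity by its duration and average over T = 10.8 h:
Σ tᵢ·10^(Lᵢ/10) = 5·10^(90/10) + 5.8·10^(91/10) = 1.230e+10.
L_eq = 10·log₁₀(1.230e+10/10.8) = 90.57 dB.

90.6 dB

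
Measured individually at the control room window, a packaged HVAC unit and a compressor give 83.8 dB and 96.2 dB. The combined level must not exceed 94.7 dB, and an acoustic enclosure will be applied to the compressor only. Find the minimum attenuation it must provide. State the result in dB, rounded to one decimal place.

1.9 dB

Everything except the compressor sums to 10^(83.8/10) = 2.399e+08 in linear terms, 83.80 dB.
To meet 94.7 dB overall, the treated compressor may contribute at most 10^(94.7/10) − 2.399e+08 = 2.711e+09, i.e. 94.33 dB.
So the compressor must be reduced from 96.2 to 94.33 dB: IL = 1.87 dB.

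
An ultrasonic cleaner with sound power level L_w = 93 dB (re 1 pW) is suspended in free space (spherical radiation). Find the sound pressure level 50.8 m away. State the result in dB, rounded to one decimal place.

Free-field spherical radiation: L_p = L_w − 10·log₁₀(4π·r²), r = 50.8 m.
4π·r² = 3.243e+04 m², 10·log₁₀ of that is 45.109 dB.
L_p = 93 − 45.109 = 47.89 dB.

47.9 dB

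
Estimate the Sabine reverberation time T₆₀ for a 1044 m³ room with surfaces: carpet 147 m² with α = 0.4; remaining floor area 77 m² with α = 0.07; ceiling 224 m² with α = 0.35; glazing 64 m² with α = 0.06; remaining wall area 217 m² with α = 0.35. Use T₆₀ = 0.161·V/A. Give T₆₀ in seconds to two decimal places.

0.76 s

A = Σ Sᵢαᵢ = 147·0.4 + 77·0.07 + 224·0.35 + 64·0.06 + 217·0.35 = 222.38 m².
T₆₀ = 0.161 × 1044 / 222.38 = 0.756 s.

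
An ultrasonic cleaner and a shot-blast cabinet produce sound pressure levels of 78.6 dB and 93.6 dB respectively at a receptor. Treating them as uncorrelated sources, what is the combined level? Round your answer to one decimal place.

For uncorrelated sources the intensities add, so convert each level to linear form, sum, and take 10·log₁₀ of the total.
Σ 10^(L/10) = 10^(78.6/10) + 10^(93.6/10) = 2.363e+09.
L_total = 10·log₁₀(2.363e+09) = 93.74 dB.

93.7 dB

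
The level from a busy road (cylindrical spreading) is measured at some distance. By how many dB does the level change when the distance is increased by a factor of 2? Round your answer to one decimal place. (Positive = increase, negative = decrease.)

A line source loses 3 dB per doubling of distance; generally ΔL = −10·log₁₀(r₂/r₁).
ΔL = −10·log₁₀(2) = -3.01 dB.

-3.0 dB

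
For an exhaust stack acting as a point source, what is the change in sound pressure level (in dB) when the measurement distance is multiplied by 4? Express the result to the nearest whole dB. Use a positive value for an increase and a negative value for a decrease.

With spherical spreading the level changes by −20·log₁₀(r₂/r₁).
ΔL = −20·log₁₀(4) = -12.04 dB.

-12 dB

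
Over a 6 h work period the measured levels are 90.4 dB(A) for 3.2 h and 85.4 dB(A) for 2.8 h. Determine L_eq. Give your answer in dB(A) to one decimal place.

The energy average is taken in the linear domain: L_eq = 10·log₁₀[(Σ tᵢ·10^(Lᵢ/10))/T], T = 6 h.
Σ tᵢ·10^(Lᵢ/10) = 3.2·10^(90.4/10) + 2.8·10^(85.4/10) = 4.480e+09.
L_eq = 10·log₁₀(4.480e+09/6) = 88.73 dB(A).

88.7 dB(A)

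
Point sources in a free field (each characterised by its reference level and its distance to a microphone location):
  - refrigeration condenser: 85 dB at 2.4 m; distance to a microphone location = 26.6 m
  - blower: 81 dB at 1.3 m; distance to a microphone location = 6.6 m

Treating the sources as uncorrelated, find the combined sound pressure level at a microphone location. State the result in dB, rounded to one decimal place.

68.7 dB

Propagate each source to the receiver with L = L_ref − 20·log₁₀(r/r_ref), then add intensities.
refrigeration condenser: 85 − 20·log₁₀(26.6/2.4) = 85 − 20.89 = 64.11 dB.
blower: 81 − 20·log₁₀(6.6/1.3) = 81 − 14.11 = 66.89 dB.
Σ 10^(L/10) = 7.459e+06 → L_total = 10·log₁₀(7.459e+06) = 68.73 dB.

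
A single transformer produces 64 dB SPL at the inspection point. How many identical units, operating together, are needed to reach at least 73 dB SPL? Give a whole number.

N identical sources give L₁ + 10·log₁₀ N, so require 10·log₁₀ N ≥ 73 − 64 = 9.0 dB.
N ≥ 10^(9.0/10) = 7.943, so N = 8.

8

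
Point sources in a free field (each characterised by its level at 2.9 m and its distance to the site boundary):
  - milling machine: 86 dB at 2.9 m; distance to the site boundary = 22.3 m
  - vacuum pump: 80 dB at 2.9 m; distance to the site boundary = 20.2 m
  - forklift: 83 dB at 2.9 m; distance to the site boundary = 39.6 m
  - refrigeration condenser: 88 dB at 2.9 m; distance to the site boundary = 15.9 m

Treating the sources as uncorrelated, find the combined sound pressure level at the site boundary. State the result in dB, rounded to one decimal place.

74.9 dB

Propagate each source to the receiver with L = L_ref − 20·log₁₀(r/r_ref), then add intensities.
milling machine: 86 − 20·log₁₀(22.3/2.9) = 86 − 17.72 = 68.28 dB.
vacuum pump: 80 − 20·log₁₀(20.2/2.9) = 80 − 16.86 = 63.14 dB.
forklift: 83 − 20·log₁₀(39.6/2.9) = 83 − 22.71 = 60.29 dB.
refrigeration condenser: 88 − 20·log₁₀(15.9/2.9) = 88 − 14.78 = 73.22 dB.
Σ 10^(L/10) = 3.085e+07 → L_total = 10·log₁₀(3.085e+07) = 74.89 dB.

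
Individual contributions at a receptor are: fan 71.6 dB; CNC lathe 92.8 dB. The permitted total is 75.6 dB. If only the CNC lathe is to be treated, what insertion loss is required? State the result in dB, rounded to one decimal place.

19.4 dB

The untreated sources together contribute 10^(71.6/10) = 1.445e+07, i.e. 71.60 dB.
To meet 75.6 dB overall, the treated CNC lathe may contribute at most 10^(75.6/10) − 1.445e+07 = 2.185e+07, i.e. 73.40 dB.
So the CNC lathe must be reduced from 92.8 to 73.40 dB: IL = 19.40 dB.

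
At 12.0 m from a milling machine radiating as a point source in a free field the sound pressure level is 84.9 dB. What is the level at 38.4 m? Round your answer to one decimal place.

Point-source attenuation: ΔL = 20·log₁₀(r₂/r₁) = 20·log₁₀(38.4/12.0) = 10.103 dB.
L₂ = 84.9 − 20·log₁₀(38.4/12.0) = 84.9 − 10.103 = 74.80 dB.

74.8 dB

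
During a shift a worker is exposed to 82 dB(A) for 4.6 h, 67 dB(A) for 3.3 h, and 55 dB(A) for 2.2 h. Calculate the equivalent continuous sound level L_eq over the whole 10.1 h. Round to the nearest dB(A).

Weight each interval's intensity by its duration and average over T = 10.1 h:
Σ tᵢ·10^(Lᵢ/10) = 4.6·10^(82/10) + 3.3·10^(67/10) + 2.2·10^(55/10) = 7.463e+08.
L_eq = 10·log₁₀(7.463e+08/10.1) = 78.69 dB(A).

79 dB(A)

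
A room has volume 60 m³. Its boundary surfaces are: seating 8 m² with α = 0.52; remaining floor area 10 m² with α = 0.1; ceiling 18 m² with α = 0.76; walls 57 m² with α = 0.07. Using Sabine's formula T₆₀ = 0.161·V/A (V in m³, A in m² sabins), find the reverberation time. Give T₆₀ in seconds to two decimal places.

Total absorption A = 8·0.52 + 10·0.1 + 18·0.76 + 57·0.07 = 22.83 m² sabins.
T₆₀ = 0.161·V/A = 0.161·60/22.83 = 0.423 s.

0.42 s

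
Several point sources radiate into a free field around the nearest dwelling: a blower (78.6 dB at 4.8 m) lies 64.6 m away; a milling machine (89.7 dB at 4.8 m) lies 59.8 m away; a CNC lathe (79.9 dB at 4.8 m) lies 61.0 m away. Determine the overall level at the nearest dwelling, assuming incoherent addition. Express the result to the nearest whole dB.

Apply inverse-square spreading to bring every level to the receiver, then sum 10^(L/10).
blower: 78.6 − 20·log₁₀(64.6/4.8) = 78.6 − 22.58 = 56.02 dB.
milling machine: 89.7 − 20·log₁₀(59.8/4.8) = 89.7 − 21.91 = 67.79 dB.
CNC lathe: 79.9 − 20·log₁₀(61.0/4.8) = 79.9 − 22.08 = 57.82 dB.
Σ 10^(L/10) = 7.018e+06 → L_total = 10·log₁₀(7.018e+06) = 68.46 dB.

68 dB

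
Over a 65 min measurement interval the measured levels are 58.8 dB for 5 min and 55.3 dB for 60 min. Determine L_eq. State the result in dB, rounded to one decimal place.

55.7 dB

The energy average is taken in the linear domain: L_eq = 10·log₁₀[(Σ tᵢ·10^(Lᵢ/10))/T], T = 65 min.
Σ tᵢ·10^(Lᵢ/10) = 5·10^(58.8/10) + 60·10^(55.3/10) = 2.412e+07.
L_eq = 10·log₁₀(2.412e+07/65) = 55.70 dB.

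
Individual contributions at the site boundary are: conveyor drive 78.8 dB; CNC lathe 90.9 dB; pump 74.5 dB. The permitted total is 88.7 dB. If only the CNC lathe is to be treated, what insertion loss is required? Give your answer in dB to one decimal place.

2.9 dB

Fixed contribution from the other sources: Σ 10^(L/10) = 10^(78.8/10) + 10^(74.5/10) = 1.040e+08 (80.17 dB).
The limit corresponds to 10^(88.7/10) = 7.413e+08; subtracting the fixed part leaves 6.373e+08 for the CNC lathe, i.e. 88.04 dB.
So the CNC lathe must be reduced from 90.9 to 88.04 dB: IL = 2.86 dB.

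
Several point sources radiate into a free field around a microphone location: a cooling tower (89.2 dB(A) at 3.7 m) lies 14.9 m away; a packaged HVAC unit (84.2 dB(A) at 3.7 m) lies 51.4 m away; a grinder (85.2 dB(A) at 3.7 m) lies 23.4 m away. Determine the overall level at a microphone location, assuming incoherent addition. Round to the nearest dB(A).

Apply inverse-square spreading to bring every level to the receiver, then sum 10^(L/10).
cooling tower: 89.2 − 20·log₁₀(14.9/3.7) = 89.2 − 12.10 = 77.10 dB(A).
packaged HVAC unit: 84.2 − 20·log₁₀(51.4/3.7) = 84.2 − 22.86 = 61.34 dB(A).
grinder: 85.2 − 20·log₁₀(23.4/3.7) = 85.2 − 16.02 = 69.18 dB(A).
Σ 10^(L/10) = 6.093e+07 → L_total = 10·log₁₀(6.093e+07) = 77.85 dB(A).

78 dB(A)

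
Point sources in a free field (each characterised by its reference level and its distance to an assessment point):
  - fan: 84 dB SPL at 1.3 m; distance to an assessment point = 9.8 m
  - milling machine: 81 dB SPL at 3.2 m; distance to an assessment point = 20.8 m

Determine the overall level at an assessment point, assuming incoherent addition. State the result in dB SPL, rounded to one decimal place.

68.7 dB SPL

First find each source's level at the receiver (point-source: −20·log₁₀(r/r_ref)), then combine on an intensity basis.
fan: 84 − 20·log₁₀(9.8/1.3) = 84 − 17.55 = 66.45 dB SPL.
milling machine: 81 − 20·log₁₀(20.8/3.2) = 81 − 16.26 = 64.74 dB SPL.
Σ 10^(L/10) = 7.400e+06 → L_total = 10·log₁₀(7.400e+06) = 68.69 dB SPL.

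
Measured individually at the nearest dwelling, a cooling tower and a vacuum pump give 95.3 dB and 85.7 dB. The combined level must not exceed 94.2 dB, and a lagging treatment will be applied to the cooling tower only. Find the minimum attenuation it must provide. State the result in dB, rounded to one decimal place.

1.8 dB

The untreated sources together contribute 10^(85.7/10) = 3.715e+08, i.e. 85.70 dB.
To meet 94.2 dB overall, the treated cooling tower may contribute at most 10^(94.2/10) − 3.715e+08 = 2.259e+09, i.e. 93.54 dB.
So the cooling tower must be reduced from 95.3 to 93.54 dB: IL = 1.76 dB.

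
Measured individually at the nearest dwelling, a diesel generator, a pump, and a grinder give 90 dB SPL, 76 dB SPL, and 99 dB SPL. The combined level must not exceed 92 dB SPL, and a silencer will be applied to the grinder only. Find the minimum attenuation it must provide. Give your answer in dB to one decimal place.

Everything except the grinder sums to 10^(90/10) + 10^(76/10) = 1.040e+09 in linear terms, 90.17 dB SPL.
To meet 92 dB SPL overall, the treated grinder may contribute at most 10^(92/10) − 1.040e+09 = 5.451e+08, i.e. 87.36 dB SPL.
Required insertion loss = 99 − 87.36 = 11.64 dB.

11.6 dB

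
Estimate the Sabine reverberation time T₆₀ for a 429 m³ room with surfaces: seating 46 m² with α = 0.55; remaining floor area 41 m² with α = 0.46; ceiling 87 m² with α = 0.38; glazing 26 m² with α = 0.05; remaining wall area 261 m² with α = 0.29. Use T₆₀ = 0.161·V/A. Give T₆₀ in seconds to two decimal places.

Summing Sᵢαᵢ: 46·0.55 + 41·0.46 + 87·0.38 + 26·0.05 + 261·0.29 = 154.21 m².
T₆₀ = 0.161 × 429 / 154.21 = 0.448 s.

0.45 s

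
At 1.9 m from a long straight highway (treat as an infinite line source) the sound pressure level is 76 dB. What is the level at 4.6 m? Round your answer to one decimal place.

For a line source, L₂ = L₁ − 10·log₁₀(r₂/r₁).
L₂ = 76 − 10·log₁₀(4.6/1.9) = 76 − 3.840 = 72.16 dB.

72.2 dB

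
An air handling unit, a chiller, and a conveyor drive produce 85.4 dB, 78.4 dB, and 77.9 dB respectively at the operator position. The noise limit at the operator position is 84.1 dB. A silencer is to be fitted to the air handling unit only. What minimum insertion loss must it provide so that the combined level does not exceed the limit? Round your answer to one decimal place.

The untreated sources together contribute 10^(78.4/10) + 10^(77.9/10) = 1.308e+08, i.e. 81.17 dB.
The limit corresponds to 10^(84.1/10) = 2.570e+08; subtracting the fixed part leaves 1.262e+08 for the air handling unit, i.e. 81.01 dB.
So the air handling unit must be reduced from 85.4 to 81.01 dB: IL = 4.39 dB.

4.4 dB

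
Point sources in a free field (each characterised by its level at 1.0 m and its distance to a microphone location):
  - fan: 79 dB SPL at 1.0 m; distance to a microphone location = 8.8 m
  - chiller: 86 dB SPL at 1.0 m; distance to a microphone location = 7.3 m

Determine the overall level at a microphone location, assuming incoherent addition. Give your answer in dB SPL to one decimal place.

69.3 dB SPL

First find each source's level at the receiver (point-source: −20·log₁₀(r/r_ref)), then combine on an intensity basis.
fan: 79 − 20·log₁₀(8.8/1.0) = 79 − 18.89 = 60.11 dB SPL.
chiller: 86 − 20·log₁₀(7.3/1.0) = 86 − 17.27 = 68.73 dB SPL.
Σ 10^(L/10) = 8.496e+06 → L_total = 10·log₁₀(8.496e+06) = 69.29 dB SPL.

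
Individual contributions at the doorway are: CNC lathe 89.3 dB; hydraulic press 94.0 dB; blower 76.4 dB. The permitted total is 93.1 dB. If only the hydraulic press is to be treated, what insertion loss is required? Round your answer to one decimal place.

Fixed contribution from the other sources: Σ 10^(L/10) = 10^(89.3/10) + 10^(76.4/10) = 8.948e+08 (89.52 dB).
The limit corresponds to 10^(93.1/10) = 2.042e+09; subtracting the fixed part leaves 1.147e+09 for the hydraulic press, i.e. 90.60 dB.
Required insertion loss = 94.0 − 90.60 = 3.40 dB.

3.4 dB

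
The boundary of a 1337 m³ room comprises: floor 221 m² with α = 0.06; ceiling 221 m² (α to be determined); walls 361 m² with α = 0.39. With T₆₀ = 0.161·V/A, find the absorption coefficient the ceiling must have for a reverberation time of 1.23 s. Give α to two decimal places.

0.09

From T₆₀ = 0.161·V/A, the target T₆₀ = 1.23 s needs A = 0.161·1337/1.23 = 175.01 m².
Absorption from the other surfaces = 221·0.06 + 361·0.39 = 154.05 m², so the ceiling must supply 20.96 m² over 221 m².
α = 20.96/221 = 0.095.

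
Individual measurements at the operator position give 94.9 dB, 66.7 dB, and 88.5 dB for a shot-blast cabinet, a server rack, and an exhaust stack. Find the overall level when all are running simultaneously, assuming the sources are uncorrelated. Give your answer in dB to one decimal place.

95.8 dB

Incoherent sources combine by intensity addition: L_total = 10·log₁₀(Σ 10^(L_i/10)).
Σ 10^(L/10) = 10^(94.9/10) + 10^(66.7/10) + 10^(88.5/10) = 3.803e+09.
L_total = 10·log₁₀(3.803e+09) = 95.80 dB.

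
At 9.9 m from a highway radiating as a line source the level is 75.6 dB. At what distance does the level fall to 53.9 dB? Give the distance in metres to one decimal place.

Line-source spreading drops the level by 10·log₁₀(r₂/r₁); inverting, r₂/r₁ = 10^(ΔL/10).
r₂ = 9.9·10^((75.6−53.9)/10) = 9.9·10^(21.7/10) = 1464.32 m.

1464.3 m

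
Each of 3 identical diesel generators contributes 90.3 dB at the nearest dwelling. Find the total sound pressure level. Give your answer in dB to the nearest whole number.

95 dB

With 3 equal, uncorrelated contributions the intensity is 3× that of one unit, giving a rise of 10·log₁₀ 3.
L_total = 90.3 + 10·log₁₀(3) = 90.3 + 4.771 = 95.07 dB.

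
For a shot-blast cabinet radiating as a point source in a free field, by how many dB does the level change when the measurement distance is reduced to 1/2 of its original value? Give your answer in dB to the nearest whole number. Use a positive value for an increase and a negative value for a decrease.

+6 dB

With spherical spreading the level changes by −20·log₁₀(r₂/r₁).
ΔL = −20·log₁₀(0.5) = +6.02 dB.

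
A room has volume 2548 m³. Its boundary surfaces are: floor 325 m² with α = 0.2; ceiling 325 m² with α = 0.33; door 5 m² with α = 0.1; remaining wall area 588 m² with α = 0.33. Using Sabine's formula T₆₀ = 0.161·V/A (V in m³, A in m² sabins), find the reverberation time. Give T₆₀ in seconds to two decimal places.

A = Σ Sᵢαᵢ = 325·0.2 + 325·0.33 + 5·0.1 + 588·0.33 = 366.79 m².
T₆₀ = 0.161 × 2548 / 366.79 = 1.118 s.

1.12 s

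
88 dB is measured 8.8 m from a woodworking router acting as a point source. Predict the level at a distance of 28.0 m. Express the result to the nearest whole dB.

Spherical spreading from a point source gives a 20·log₁₀(r₂/r₁) drop.
L₂ = 88 − 20·log₁₀(28.0/8.8) = 88 − 10.054 = 77.95 dB.

78 dB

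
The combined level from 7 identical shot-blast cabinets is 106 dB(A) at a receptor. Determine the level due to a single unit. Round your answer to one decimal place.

97.5 dB(A)

For N identical incoherent sources L_total = L₁ + 10·log₁₀ N, so L₁ = 106 − 10·log₁₀(7) = 106 − 8.451.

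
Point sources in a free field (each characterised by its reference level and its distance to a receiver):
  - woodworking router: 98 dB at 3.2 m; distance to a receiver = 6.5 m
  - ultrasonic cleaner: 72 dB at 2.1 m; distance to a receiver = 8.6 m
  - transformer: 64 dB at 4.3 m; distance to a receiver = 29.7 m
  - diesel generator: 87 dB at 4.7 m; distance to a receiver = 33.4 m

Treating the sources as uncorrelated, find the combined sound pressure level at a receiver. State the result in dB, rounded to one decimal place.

91.9 dB

First find each source's level at the receiver (point-source: −20·log₁₀(r/r_ref)), then combine on an intensity basis.
woodworking router: 98 − 20·log₁₀(6.5/3.2) = 98 − 6.16 = 91.84 dB.
ultrasonic cleaner: 72 − 20·log₁₀(8.6/2.1) = 72 − 12.25 = 59.75 dB.
transformer: 64 − 20·log₁₀(29.7/4.3) = 64 − 16.79 = 47.21 dB.
diesel generator: 87 − 20·log₁₀(33.4/4.7) = 87 − 17.03 = 69.97 dB.
Σ 10^(L/10) = 1.540e+09 → L_total = 10·log₁₀(1.540e+09) = 91.88 dB.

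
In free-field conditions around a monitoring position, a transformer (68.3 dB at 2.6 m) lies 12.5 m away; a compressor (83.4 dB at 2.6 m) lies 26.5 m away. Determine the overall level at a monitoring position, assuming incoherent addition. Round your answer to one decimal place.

63.8 dB

Propagate each source to the receiver with L = L_ref − 20·log₁₀(r/r_ref), then add intensities.
transformer: 68.3 − 20·log₁₀(12.5/2.6) = 68.3 − 13.64 = 54.66 dB.
compressor: 83.4 − 20·log₁₀(26.5/2.6) = 83.4 − 20.17 = 63.23 dB.
Σ 10^(L/10) = 2.398e+06 → L_total = 10·log₁₀(2.398e+06) = 63.80 dB.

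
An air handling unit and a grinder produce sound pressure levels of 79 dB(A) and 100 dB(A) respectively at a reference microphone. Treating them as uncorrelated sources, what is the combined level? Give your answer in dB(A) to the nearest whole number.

For uncorrelated sources the intensities add, so convert each level to linear form, sum, and take 10·log₁₀ of the total.
Σ 10^(L/10) = 10^(79/10) + 10^(100/10) = 1.008e+10.
L_total = 10·log₁₀(1.008e+10) = 100.03 dB(A).

100 dB(A)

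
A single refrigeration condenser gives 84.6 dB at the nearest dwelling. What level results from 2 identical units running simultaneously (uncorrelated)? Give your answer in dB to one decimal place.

N identical incoherent sources raise the level by 10·log₁₀ N.
L_total = 84.6 + 10·log₁₀(2) = 84.6 + 3.010 = 87.61 dB.

87.6 dB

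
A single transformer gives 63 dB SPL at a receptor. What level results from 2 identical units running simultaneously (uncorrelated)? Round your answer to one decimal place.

66.0 dB SPL

N identical incoherent sources raise the level by 10·log₁₀ N.
L_total = 63 + 10·log₁₀(2) = 63 + 3.010 = 66.01 dB SPL.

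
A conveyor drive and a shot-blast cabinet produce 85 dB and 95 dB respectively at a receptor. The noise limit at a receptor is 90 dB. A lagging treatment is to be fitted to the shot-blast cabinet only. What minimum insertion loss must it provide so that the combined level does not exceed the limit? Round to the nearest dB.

Fixed contribution from the other source: Σ 10^(L/10) = 10^(85/10) = 3.162e+08 (85.00 dB).
The limit corresponds to 10^(90/10) = 1.000e+09; subtracting the fixed part leaves 6.838e+08 for the shot-blast cabinet, i.e. 88.35 dB.
So the shot-blast cabinet must be reduced from 95 to 88.35 dB: IL = 6.65 dB.

7 dB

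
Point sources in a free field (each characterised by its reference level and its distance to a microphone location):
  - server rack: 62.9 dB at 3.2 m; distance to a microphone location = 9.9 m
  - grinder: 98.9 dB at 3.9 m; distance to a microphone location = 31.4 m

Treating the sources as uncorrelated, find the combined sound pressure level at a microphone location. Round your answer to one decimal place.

Apply inverse-square spreading to bring every level to the receiver, then sum 10^(L/10).
server rack: 62.9 − 20·log₁₀(9.9/3.2) = 62.9 − 9.81 = 53.09 dB.
grinder: 98.9 − 20·log₁₀(31.4/3.9) = 98.9 − 18.12 = 80.78 dB.
Σ 10^(L/10) = 1.200e+08 → L_total = 10·log₁₀(1.200e+08) = 80.79 dB.

80.8 dB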